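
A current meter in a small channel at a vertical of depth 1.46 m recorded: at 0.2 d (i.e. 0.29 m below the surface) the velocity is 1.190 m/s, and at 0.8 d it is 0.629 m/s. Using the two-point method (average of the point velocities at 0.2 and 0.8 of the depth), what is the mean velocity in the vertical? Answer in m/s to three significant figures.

0.910 m/s

v̄ = (1.190 + 0.629) / 2 = 0.9095 m/s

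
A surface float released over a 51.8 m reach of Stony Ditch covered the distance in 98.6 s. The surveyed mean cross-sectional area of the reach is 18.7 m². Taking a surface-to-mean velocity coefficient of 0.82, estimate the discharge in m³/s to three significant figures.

v_surface = L / t̄ = 51.8 / 98.6 = 0.5254 m/s
v_mean = 0.82 × 0.5254 = 0.4308 m/s
Q = A × v_mean = 18.7 × 0.4308 = 8.056 m³/s

8.06 m³/s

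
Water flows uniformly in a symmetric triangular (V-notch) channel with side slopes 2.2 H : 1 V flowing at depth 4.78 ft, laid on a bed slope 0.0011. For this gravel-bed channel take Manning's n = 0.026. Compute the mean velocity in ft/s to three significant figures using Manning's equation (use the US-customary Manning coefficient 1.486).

3.18 ft/s

A = z·y² = 2.2×4.78² = 50.27 ft²
P = 2y√(1+z²) = 2×4.78×√(1+2.2²) = 23.10 ft
R = A/P = 50.27/23.10 = 2.176 ft
Q = (1.486/n)·A·R^(2/3)·S^(1/2) = (1.486/0.026) × 50.27 × 2.176^(2/3) × 0.0011^(1/2) = 160.0 ft³/s
V = Q/A = 160.0/50.27 = 3.183 ft/s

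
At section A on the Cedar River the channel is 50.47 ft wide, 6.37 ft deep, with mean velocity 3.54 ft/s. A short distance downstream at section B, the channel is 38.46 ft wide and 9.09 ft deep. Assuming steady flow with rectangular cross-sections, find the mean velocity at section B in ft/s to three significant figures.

Q = A₁V₁ = (50.47×6.37) × 3.54 = 1138 ft³/s
A₂ = 38.46 × 9.09 = 349.6 ft²
V₂ = Q/A₂ = 1138/349.6 = 3.255 ft/s

3.26 ft/s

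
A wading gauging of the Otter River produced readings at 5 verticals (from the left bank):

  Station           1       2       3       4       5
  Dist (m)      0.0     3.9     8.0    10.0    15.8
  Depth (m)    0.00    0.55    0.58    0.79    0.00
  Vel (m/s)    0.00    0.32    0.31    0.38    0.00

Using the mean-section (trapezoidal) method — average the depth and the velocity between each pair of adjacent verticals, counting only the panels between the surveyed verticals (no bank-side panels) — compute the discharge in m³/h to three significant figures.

6510 m³/h

Panel 1-2: Δb = 3.9 m, d̄ = (0.00+0.55)/2 = 0.275, v̄ = (0.00+0.32)/2 = 0.16 → q = 3.9×0.275×0.16 = 0.1716 m³/s
Panel 2-3: Δb = 4.1 m, d̄ = (0.55+0.58)/2 = 0.565, v̄ = (0.32+0.31)/2 = 0.315 → q = 4.1×0.565×0.315 = 0.7297 m³/s
Panel 3-4: Δb = 2 m, d̄ = (0.58+0.79)/2 = 0.685, v̄ = (0.31+0.38)/2 = 0.345 → q = 2×0.685×0.345 = 0.4727 m³/s
Panel 4-5: Δb = 5.8 m, d̄ = (0.79+0.00)/2 = 0.395, v̄ = (0.38+0.00)/2 = 0.19 → q = 5.8×0.395×0.19 = 0.4353 m³/s
Q = Σ q = 1.809 m³/s
= 1.809 × 3600 = 6513 m³/h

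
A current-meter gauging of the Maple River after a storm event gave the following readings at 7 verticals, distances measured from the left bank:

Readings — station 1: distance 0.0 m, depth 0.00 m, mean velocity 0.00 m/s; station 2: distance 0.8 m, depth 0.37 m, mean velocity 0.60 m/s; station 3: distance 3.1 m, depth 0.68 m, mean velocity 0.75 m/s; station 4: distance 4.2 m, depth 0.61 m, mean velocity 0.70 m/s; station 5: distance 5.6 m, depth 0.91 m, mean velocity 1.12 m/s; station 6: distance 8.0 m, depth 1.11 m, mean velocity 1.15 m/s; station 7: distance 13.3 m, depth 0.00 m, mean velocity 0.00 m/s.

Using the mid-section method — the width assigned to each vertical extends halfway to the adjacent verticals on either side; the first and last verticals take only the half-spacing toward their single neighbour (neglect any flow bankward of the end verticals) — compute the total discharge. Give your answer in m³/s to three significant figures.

w_2 = (3.1 − 0.0)/2 = 1.55 m; q_2 = 0.60 × 0.37 × 1.55 = 0.3441 m³/s
w_3 = (4.2 − 0.8)/2 = 1.7 m; q_3 = 0.75 × 0.68 × 1.7 = 0.8670 m³/s
w_4 = (5.6 − 3.1)/2 = 1.25 m; q_4 = 0.70 × 0.61 × 1.25 = 0.5338 m³/s
w_5 = (8.0 − 4.2)/2 = 1.9 m; q_5 = 1.12 × 0.91 × 1.9 = 1.936 m³/s
w_6 = (13.3 − 5.6)/2 = 3.85 m; q_6 = 1.15 × 1.11 × 3.85 = 4.915 m³/s
Stations 1, 7 contribute zero (depth or velocity is 0).
Q = Σ qᵢ = 8.596 m³/s

8.60 m³/s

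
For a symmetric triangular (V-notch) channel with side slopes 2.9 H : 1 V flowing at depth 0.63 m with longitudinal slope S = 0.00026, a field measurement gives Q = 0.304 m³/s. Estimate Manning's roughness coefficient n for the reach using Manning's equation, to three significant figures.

A = z·y² = 2.9×0.63² = 1.151 m²
P = 2y√(1+z²) = 2×0.63×√(1+2.9²) = 3.865 m
R = A/P = 1.151/3.865 = 0.2978 m
n = (1/Q)·A·R^(2/3)·S^(1/2) = (1/0.304) × 1.151 × 0.4459 × 0.01612 = 0.02723

0.0272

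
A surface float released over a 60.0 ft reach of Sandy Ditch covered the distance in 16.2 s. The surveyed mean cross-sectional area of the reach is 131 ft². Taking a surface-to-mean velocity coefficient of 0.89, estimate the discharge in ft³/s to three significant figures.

432 ft³/s

v_surface = L / t̄ = 60.0 / 16.2 = 3.704 ft/s
v_mean = 0.89 × 3.704 = 3.296 ft/s
Q = A × v_mean = 131 × 3.296 = 431.8 ft³/s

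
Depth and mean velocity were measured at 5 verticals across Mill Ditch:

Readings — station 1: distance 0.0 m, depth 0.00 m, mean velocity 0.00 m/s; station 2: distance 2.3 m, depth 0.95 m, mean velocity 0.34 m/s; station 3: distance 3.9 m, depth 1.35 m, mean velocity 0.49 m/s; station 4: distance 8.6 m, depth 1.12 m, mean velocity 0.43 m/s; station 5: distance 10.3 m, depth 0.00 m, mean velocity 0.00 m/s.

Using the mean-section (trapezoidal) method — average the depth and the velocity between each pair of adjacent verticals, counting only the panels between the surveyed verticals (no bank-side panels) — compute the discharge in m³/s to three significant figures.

3.82 m³/s

Panel 1-2: Δb = 2.3 m, d̄ = (0.00+0.95)/2 = 0.475, v̄ = (0.00+0.34)/2 = 0.17 → q = 2.3×0.475×0.17 = 0.1857 m³/s
Panel 2-3: Δb = 1.6 m, d̄ = (0.95+1.35)/2 = 1.15, v̄ = (0.34+0.49)/2 = 0.415 → q = 1.6×1.15×0.415 = 0.7636 m³/s
Panel 3-4: Δb = 4.7 m, d̄ = (1.35+1.12)/2 = 1.235, v̄ = (0.49+0.43)/2 = 0.46 → q = 4.7×1.235×0.46 = 2.670 m³/s
Panel 4-5: Δb = 1.7 m, d̄ = (1.12+0.00)/2 = 0.56, v̄ = (0.43+0.00)/2 = 0.215 → q = 1.7×0.56×0.215 = 0.2047 m³/s
Q = Σ q = 3.824 m³/s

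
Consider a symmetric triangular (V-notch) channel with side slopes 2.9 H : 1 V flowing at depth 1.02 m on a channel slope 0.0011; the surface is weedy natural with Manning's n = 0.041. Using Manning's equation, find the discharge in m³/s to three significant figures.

A = z·y² = 2.9×1.02² = 3.017 m²
P = 2y√(1+z²) = 2×1.02×√(1+2.9²) = 6.258 m
R = A/P = 3.017/6.258 = 0.4821 m
Q = (1/n)·A·R^(2/3)·S^(1/2) = (1/0.041) × 3.017 × 0.4821^(2/3) × 0.0011^(1/2) = 1.501 m³/s

1.50 m³/s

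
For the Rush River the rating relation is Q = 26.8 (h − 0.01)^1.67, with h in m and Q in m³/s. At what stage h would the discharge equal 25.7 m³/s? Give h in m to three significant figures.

h − h₀ = (Q/C)^(1/b) = (25.7/26.8)^(1/1.67) = 0.9752 m
h = 0.01 + 0.9752 = 0.9852 m

0.985 m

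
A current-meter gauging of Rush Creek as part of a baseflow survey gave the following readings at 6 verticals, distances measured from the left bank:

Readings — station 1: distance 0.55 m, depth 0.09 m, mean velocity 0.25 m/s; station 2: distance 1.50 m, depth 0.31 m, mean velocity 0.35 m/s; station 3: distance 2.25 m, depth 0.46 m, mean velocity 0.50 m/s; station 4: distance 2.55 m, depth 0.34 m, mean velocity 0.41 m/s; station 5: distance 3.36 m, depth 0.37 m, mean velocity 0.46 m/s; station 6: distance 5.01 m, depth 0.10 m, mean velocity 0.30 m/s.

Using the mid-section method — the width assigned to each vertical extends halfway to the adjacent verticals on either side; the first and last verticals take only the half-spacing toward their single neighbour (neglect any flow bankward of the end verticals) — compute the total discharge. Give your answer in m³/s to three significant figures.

w_1 = (1.50 − 0.55)/2 = 0.475 m; q_1 = 0.25 × 0.09 × 0.475 = 0.01069 m³/s
w_2 = (2.25 − 0.55)/2 = 0.85 m; q_2 = 0.35 × 0.31 × 0.85 = 0.09223 m³/s
w_3 = (2.55 − 1.50)/2 = 0.525 m; q_3 = 0.50 × 0.46 × 0.525 = 0.1208 m³/s
w_4 = (3.36 − 2.25)/2 = 0.555 m; q_4 = 0.41 × 0.34 × 0.555 = 0.07737 m³/s
w_5 = (5.01 − 2.55)/2 = 1.23 m; q_5 = 0.46 × 0.37 × 1.23 = 0.2093 m³/s
w_6 = (5.01 − 3.36)/2 = 0.825 m; q_6 = 0.30 × 0.10 × 0.825 = 0.02475 m³/s
Q = Σ qᵢ = 0.5351 m³/s

0.535 m³/s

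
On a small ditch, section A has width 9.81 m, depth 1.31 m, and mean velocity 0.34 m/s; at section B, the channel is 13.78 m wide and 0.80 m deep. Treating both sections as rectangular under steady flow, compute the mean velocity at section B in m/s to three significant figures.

Q = A₁V₁ = (9.81×1.31) × 0.34 = 4.369 m³/s
A₂ = 13.78 × 0.80 = 11.02 m²
V₂ = Q/A₂ = 4.369/11.02 = 0.3964 m/s

0.396 m/s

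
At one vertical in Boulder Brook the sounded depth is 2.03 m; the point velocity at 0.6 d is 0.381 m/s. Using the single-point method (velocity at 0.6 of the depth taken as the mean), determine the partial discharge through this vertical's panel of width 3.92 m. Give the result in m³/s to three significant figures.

3.03 m³/s

v̄ = v₀.₆ = 0.381 m/s
q = v̄ × d × w = 0.3810 × 2.03 × 3.92 = 3.032 m³/s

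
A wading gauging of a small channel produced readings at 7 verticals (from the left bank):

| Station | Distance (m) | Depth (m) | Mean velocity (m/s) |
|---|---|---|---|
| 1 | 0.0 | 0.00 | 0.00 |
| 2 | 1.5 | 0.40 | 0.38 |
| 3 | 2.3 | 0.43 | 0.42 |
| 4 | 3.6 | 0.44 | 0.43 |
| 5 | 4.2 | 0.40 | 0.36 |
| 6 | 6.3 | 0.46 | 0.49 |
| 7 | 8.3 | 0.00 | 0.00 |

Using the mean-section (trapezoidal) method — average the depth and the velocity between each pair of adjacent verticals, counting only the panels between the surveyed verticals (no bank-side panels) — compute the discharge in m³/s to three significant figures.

1.03 m³/s

Panel 1-2: Δb = 1.5 m, d̄ = (0.00+0.40)/2 = 0.2, v̄ = (0.00+0.38)/2 = 0.19 → q = 1.5×0.2×0.19 = 0.05700 m³/s
Panel 2-3: Δb = 0.8 m, d̄ = (0.40+0.43)/2 = 0.415, v̄ = (0.38+0.42)/2 = 0.4 → q = 0.8×0.415×0.4 = 0.1328 m³/s
Panel 3-4: Δb = 1.3 m, d̄ = (0.43+0.44)/2 = 0.435, v̄ = (0.42+0.43)/2 = 0.425 → q = 1.3×0.435×0.425 = 0.2403 m³/s
Panel 4-5: Δb = 0.6 m, d̄ = (0.44+0.40)/2 = 0.42, v̄ = (0.43+0.36)/2 = 0.395 → q = 0.6×0.42×0.395 = 0.09954 m³/s
Panel 5-6: Δb = 2.1 m, d̄ = (0.40+0.46)/2 = 0.43, v̄ = (0.36+0.49)/2 = 0.425 → q = 2.1×0.43×0.425 = 0.3838 m³/s
Panel 6-7: Δb = 2 m, d̄ = (0.46+0.00)/2 = 0.23, v̄ = (0.49+0.00)/2 = 0.245 → q = 2×0.23×0.245 = 0.1127 m³/s
Q = Σ q = 1.026 m³/s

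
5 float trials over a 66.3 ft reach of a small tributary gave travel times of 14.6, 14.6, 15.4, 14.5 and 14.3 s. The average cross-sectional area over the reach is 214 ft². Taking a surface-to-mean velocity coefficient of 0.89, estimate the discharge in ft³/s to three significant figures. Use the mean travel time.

t̄ = (14.6 + 14.6 + 15.4 + 14.5 + 14.3) / 5 = 14.68 s
v_surface = L / t̄ = 66.3 / 14.68 = 4.516 ft/s
v_mean = 0.89 × 4.516 = 4.020 ft/s
Q = A × v_mean = 214 × 4.020 = 860.2 ft³/s

860 ft³/s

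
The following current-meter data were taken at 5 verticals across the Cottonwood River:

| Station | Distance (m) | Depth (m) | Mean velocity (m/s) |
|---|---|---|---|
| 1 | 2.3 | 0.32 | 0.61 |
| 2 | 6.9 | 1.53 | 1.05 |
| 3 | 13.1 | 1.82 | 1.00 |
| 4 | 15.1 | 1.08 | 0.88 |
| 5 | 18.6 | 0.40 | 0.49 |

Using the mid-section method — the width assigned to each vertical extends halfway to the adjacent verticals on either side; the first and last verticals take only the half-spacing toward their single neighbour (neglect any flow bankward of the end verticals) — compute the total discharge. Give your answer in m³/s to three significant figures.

w_1 = (6.9 − 2.3)/2 = 2.3 m; q_1 = 0.61 × 0.32 × 2.3 = 0.4490 m³/s
w_2 = (13.1 − 2.3)/2 = 5.4 m; q_2 = 1.05 × 1.53 × 5.4 = 8.675 m³/s
w_3 = (15.1 − 6.9)/2 = 4.1 m; q_3 = 1.00 × 1.82 × 4.1 = 7.462 m³/s
w_4 = (18.6 − 13.1)/2 = 2.75 m; q_4 = 0.88 × 1.08 × 2.75 = 2.614 m³/s
w_5 = (18.6 − 15.1)/2 = 1.75 m; q_5 = 0.49 × 0.40 × 1.75 = 0.3430 m³/s
Q = Σ qᵢ = 19.54 m³/s

19.5 m³/s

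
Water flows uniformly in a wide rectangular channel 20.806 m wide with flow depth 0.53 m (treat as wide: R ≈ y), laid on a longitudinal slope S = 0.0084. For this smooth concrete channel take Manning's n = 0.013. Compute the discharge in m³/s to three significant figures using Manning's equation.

A = b·y = 20.806 × 0.53 = 11.03 m²
Wide channel: R ≈ y = 0.53 m
Q = (1/n)·A·R^(2/3)·S^(1/2) = (1/0.013) × 11.03 × 0.5300^(2/3) × 0.0084^(1/2) = 50.91 m³/s

50.9 m³/s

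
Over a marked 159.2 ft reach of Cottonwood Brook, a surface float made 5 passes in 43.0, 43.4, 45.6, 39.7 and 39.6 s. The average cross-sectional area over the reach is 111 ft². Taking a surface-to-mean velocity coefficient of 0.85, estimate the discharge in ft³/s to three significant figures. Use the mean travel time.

t̄ = (43.0 + 43.4 + 45.6 + 39.7 + 39.6) / 5 = 42.26 s
v_surface = L / t̄ = 159.2 / 42.26 = 3.767 ft/s
v_mean = 0.85 × 3.767 = 3.202 ft/s
Q = A × v_mean = 111 × 3.202 = 355.4 ft³/s

355 ft³/s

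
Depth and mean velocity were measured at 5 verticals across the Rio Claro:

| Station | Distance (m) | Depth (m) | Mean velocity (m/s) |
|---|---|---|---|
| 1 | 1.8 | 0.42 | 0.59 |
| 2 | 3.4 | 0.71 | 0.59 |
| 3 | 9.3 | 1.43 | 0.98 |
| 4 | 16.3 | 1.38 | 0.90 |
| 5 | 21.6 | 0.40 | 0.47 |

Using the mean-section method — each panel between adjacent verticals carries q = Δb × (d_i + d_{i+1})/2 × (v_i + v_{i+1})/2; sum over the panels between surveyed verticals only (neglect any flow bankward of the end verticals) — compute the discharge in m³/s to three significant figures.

18.0 m³/s

Panel 1-2: Δb = 1.6 m, d̄ = (0.42+0.71)/2 = 0.565, v̄ = (0.59+0.59)/2 = 0.59 → q = 1.6×0.565×0.59 = 0.5334 m³/s
Panel 2-3: Δb = 5.9 m, d̄ = (0.71+1.43)/2 = 1.07, v̄ = (0.59+0.98)/2 = 0.785 → q = 5.9×1.07×0.785 = 4.956 m³/s
Panel 3-4: Δb = 7 m, d̄ = (1.43+1.38)/2 = 1.405, v̄ = (0.98+0.90)/2 = 0.94 → q = 7×1.405×0.94 = 9.245 m³/s
Panel 4-5: Δb = 5.3 m, d̄ = (1.38+0.40)/2 = 0.89, v̄ = (0.90+0.47)/2 = 0.685 → q = 5.3×0.89×0.685 = 3.231 m³/s
Q = Σ q = 17.97 m³/s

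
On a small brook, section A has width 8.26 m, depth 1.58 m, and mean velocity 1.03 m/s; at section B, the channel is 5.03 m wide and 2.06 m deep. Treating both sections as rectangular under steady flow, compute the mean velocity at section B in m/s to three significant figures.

1.30 m/s

Q = A₁V₁ = (8.26×1.58) × 1.03 = 13.44 m³/s
A₂ = 5.03 × 2.06 = 10.36 m²
V₂ = Q/A₂ = 13.44/10.36 = 1.297 m/s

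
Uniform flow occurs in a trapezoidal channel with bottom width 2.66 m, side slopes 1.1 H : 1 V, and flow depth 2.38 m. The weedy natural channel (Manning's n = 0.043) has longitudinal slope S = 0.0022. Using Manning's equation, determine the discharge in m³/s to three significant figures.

A = (b + z·y)·y = (2.66 + 1.1×2.38)×2.38 = 12.56 m²
P = b + 2y√(1+z²) = 2.66 + 2×2.38×√(1+1.1²) = 9.736 m
R = A/P = 12.56/9.736 = 1.290 m
Q = (1/n)·A·R^(2/3)·S^(1/2) = (1/0.043) × 12.56 × 1.290^(2/3) × 0.0022^(1/2) = 16.24 m³/s

16.2 m³/s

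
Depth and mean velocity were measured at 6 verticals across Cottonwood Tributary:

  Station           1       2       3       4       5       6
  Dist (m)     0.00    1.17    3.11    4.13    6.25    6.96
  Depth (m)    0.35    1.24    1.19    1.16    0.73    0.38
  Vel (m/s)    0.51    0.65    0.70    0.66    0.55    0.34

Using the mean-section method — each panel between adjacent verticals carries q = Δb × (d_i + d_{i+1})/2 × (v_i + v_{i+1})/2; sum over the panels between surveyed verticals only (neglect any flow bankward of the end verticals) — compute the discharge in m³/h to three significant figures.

Panel 1-2: Δb = 1.17 m, d̄ = (0.35+1.24)/2 = 0.795, v̄ = (0.51+0.65)/2 = 0.58 → q = 1.17×0.795×0.58 = 0.5395 m³/s
Panel 2-3: Δb = 1.94 m, d̄ = (1.24+1.19)/2 = 1.215, v̄ = (0.65+0.70)/2 = 0.675 → q = 1.94×1.215×0.675 = 1.591 m³/s
Panel 3-4: Δb = 1.02 m, d̄ = (1.19+1.16)/2 = 1.175, v̄ = (0.70+0.66)/2 = 0.68 → q = 1.02×1.175×0.68 = 0.8150 m³/s
Panel 4-5: Δb = 2.12 m, d̄ = (1.16+0.73)/2 = 0.945, v̄ = (0.66+0.55)/2 = 0.605 → q = 2.12×0.945×0.605 = 1.212 m³/s
Panel 5-6: Δb = 0.71 m, d̄ = (0.73+0.38)/2 = 0.555, v̄ = (0.55+0.34)/2 = 0.445 → q = 0.71×0.555×0.445 = 0.1754 m³/s
Q = Σ q = 4.333 m³/s
= 4.333 × 3600 = 15600 m³/h

15600 m³/h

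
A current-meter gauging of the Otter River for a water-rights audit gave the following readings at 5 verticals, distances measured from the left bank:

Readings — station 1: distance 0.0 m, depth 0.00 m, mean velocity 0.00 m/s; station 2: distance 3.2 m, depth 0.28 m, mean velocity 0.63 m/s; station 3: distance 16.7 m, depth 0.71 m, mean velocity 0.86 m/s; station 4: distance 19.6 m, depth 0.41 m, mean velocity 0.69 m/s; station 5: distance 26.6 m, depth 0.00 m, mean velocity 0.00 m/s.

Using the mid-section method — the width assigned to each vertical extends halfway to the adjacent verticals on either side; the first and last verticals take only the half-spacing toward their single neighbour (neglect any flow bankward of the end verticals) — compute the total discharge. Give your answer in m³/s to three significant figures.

7.88 m³/s

w_2 = (16.7 − 0.0)/2 = 8.35 m; q_2 = 0.63 × 0.28 × 8.35 = 1.473 m³/s
w_3 = (19.6 − 3.2)/2 = 8.2 m; q_3 = 0.86 × 0.71 × 8.2 = 5.007 m³/s
w_4 = (26.6 − 16.7)/2 = 4.95 m; q_4 = 0.69 × 0.41 × 4.95 = 1.400 m³/s
Stations 1, 5 contribute zero (depth or velocity is 0).
Q = Σ qᵢ = 7.880 m³/s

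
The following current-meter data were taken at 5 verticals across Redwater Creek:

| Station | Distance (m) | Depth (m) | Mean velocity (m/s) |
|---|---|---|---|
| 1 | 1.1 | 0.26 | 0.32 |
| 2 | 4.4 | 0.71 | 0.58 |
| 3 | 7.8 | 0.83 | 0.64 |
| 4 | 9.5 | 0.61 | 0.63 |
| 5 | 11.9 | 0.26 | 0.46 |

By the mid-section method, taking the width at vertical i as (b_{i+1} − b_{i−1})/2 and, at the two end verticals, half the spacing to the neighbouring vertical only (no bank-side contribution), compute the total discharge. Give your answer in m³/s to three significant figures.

w_1 = (4.4 − 1.1)/2 = 1.65 m; q_1 = 0.32 × 0.26 × 1.65 = 0.1373 m³/s
w_2 = (7.8 − 1.1)/2 = 3.35 m; q_2 = 0.58 × 0.71 × 3.35 = 1.380 m³/s
w_3 = (9.5 − 4.4)/2 = 2.55 m; q_3 = 0.64 × 0.83 × 2.55 = 1.355 m³/s
w_4 = (11.9 − 7.8)/2 = 2.05 m; q_4 = 0.63 × 0.61 × 2.05 = 0.7878 m³/s
w_5 = (11.9 − 9.5)/2 = 1.2 m; q_5 = 0.46 × 0.26 × 1.2 = 0.1435 m³/s
Q = Σ qᵢ = 3.803 m³/s

3.80 m³/s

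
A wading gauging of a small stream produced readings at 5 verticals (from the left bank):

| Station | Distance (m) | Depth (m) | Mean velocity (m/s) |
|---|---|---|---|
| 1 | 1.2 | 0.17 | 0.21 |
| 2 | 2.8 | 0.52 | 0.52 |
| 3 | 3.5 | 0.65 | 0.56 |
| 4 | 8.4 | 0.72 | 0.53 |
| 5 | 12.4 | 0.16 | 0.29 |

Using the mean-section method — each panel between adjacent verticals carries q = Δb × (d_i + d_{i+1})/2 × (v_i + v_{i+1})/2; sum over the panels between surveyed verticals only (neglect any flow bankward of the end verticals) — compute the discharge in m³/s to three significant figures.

Panel 1-2: Δb = 1.6 m, d̄ = (0.17+0.52)/2 = 0.345, v̄ = (0.21+0.52)/2 = 0.365 → q = 1.6×0.345×0.365 = 0.2015 m³/s
Panel 2-3: Δb = 0.7 m, d̄ = (0.52+0.65)/2 = 0.585, v̄ = (0.52+0.56)/2 = 0.54 → q = 0.7×0.585×0.54 = 0.2211 m³/s
Panel 3-4: Δb = 4.9 m, d̄ = (0.65+0.72)/2 = 0.685, v̄ = (0.56+0.53)/2 = 0.545 → q = 4.9×0.685×0.545 = 1.829 m³/s
Panel 4-5: Δb = 4 m, d̄ = (0.72+0.16)/2 = 0.44, v̄ = (0.53+0.29)/2 = 0.41 → q = 4×0.44×0.41 = 0.7216 m³/s
Q = Σ q = 2.974 m³/s

2.97 m³/s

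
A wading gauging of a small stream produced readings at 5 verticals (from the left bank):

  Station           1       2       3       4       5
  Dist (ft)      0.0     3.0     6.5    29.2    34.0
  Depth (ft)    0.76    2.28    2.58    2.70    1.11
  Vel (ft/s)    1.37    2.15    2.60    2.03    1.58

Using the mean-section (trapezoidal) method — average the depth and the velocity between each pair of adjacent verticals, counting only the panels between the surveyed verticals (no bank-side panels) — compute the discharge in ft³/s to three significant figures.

183 ft³/s

Panel 1-2: Δb = 3 ft, d̄ = (0.76+2.28)/2 = 1.52, v̄ = (1.37+2.15)/2 = 1.76 → q = 3×1.52×1.76 = 8.026 ft³/s
Panel 2-3: Δb = 3.5 ft, d̄ = (2.28+2.58)/2 = 2.43, v̄ = (2.15+2.60)/2 = 2.375 → q = 3.5×2.43×2.375 = 20.20 ft³/s
Panel 3-4: Δb = 22.7 ft, d̄ = (2.58+2.70)/2 = 2.64, v̄ = (2.60+2.03)/2 = 2.315 → q = 22.7×2.64×2.315 = 138.7 ft³/s
Panel 4-5: Δb = 4.8 ft, d̄ = (2.70+1.11)/2 = 1.905, v̄ = (2.03+1.58)/2 = 1.805 → q = 4.8×1.905×1.805 = 16.50 ft³/s
Q = Σ q = 183.5 ft³/s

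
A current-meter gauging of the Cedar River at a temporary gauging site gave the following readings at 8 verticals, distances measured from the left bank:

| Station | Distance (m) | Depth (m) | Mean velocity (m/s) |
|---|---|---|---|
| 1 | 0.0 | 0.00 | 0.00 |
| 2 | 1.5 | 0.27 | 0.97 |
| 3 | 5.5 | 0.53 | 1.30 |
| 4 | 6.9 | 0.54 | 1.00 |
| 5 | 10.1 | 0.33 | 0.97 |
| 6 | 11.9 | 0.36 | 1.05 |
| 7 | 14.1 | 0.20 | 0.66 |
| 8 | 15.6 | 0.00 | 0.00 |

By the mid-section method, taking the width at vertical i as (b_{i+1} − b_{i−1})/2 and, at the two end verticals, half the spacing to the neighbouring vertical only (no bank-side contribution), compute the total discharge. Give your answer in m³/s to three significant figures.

5.62 m³/s

w_2 = (5.5 − 0.0)/2 = 2.75 m; q_2 = 0.97 × 0.27 × 2.75 = 0.7202 m³/s
w_3 = (6.9 − 1.5)/2 = 2.7 m; q_3 = 1.30 × 0.53 × 2.7 = 1.860 m³/s
w_4 = (10.1 − 5.5)/2 = 2.3 m; q_4 = 1.00 × 0.54 × 2.3 = 1.242 m³/s
w_5 = (11.9 − 6.9)/2 = 2.5 m; q_5 = 0.97 × 0.33 × 2.5 = 0.8003 m³/s
w_6 = (14.1 − 10.1)/2 = 2 m; q_6 = 1.05 × 0.36 × 2 = 0.7560 m³/s
w_7 = (15.6 − 11.9)/2 = 1.85 m; q_7 = 0.66 × 0.20 × 1.85 = 0.2442 m³/s
Stations 1, 8 contribute zero (depth or velocity is 0).
Q = Σ qᵢ = 5.623 m³/s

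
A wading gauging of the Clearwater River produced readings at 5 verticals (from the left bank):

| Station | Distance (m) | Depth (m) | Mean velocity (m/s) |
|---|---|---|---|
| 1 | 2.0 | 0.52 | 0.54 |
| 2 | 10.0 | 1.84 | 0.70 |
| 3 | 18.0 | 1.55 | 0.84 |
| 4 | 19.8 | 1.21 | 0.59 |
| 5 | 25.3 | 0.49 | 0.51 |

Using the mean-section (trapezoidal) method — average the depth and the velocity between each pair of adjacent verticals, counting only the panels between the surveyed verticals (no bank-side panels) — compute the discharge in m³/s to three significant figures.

20.6 m³/s

Panel 1-2: Δb = 8 m, d̄ = (0.52+1.84)/2 = 1.18, v̄ = (0.54+0.70)/2 = 0.62 → q = 8×1.18×0.62 = 5.853 m³/s
Panel 2-3: Δb = 8 m, d̄ = (1.84+1.55)/2 = 1.695, v̄ = (0.70+0.84)/2 = 0.77 → q = 8×1.695×0.77 = 10.44 m³/s
Panel 3-4: Δb = 1.8 m, d̄ = (1.55+1.21)/2 = 1.38, v̄ = (0.84+0.59)/2 = 0.715 → q = 1.8×1.38×0.715 = 1.776 m³/s
Panel 4-5: Δb = 5.5 m, d̄ = (1.21+0.49)/2 = 0.85, v̄ = (0.59+0.51)/2 = 0.55 → q = 5.5×0.85×0.55 = 2.571 m³/s
Q = Σ q = 20.64 m³/s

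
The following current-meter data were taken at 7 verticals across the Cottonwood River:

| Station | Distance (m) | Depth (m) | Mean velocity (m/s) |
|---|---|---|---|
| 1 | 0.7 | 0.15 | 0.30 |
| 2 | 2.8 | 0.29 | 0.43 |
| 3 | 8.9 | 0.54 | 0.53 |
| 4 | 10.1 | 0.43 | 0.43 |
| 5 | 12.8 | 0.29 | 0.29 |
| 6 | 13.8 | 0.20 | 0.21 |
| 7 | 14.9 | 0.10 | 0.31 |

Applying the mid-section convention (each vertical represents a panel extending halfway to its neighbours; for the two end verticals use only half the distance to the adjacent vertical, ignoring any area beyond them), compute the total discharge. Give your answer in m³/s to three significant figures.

2.18 m³/s

w_1 = (2.8 − 0.7)/2 = 1.05 m; q_1 = 0.30 × 0.15 × 1.05 = 0.04725 m³/s
w_2 = (8.9 − 0.7)/2 = 4.1 m; q_2 = 0.43 × 0.29 × 4.1 = 0.5113 m³/s
w_3 = (10.1 − 2.8)/2 = 3.65 m; q_3 = 0.53 × 0.54 × 3.65 = 1.045 m³/s
w_4 = (12.8 − 8.9)/2 = 1.95 m; q_4 = 0.43 × 0.43 × 1.95 = 0.3606 m³/s
w_5 = (13.8 − 10.1)/2 = 1.85 m; q_5 = 0.29 × 0.29 × 1.85 = 0.1556 m³/s
w_6 = (14.9 − 12.8)/2 = 1.05 m; q_6 = 0.21 × 0.20 × 1.05 = 0.04410 m³/s
w_7 = (14.9 − 13.8)/2 = 0.55 m; q_7 = 0.31 × 0.10 × 0.55 = 0.01705 m³/s
Q = Σ qᵢ = 2.180 m³/s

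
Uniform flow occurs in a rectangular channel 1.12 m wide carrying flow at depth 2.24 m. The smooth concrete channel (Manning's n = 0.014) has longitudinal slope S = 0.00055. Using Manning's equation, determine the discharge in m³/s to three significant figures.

A = b·y = 1.12 × 2.24 = 2.509 m²
P = b + 2y = 1.12 + 2×2.24 = 5.600 m
R = A/P = 2.509/5.600 = 0.4480 m
Q = (1/n)·A·R^(2/3)·S^(1/2) = (1/0.014) × 2.509 × 0.4480^(2/3) × 0.00055^(1/2) = 2.461 m³/s

2.46 m³/s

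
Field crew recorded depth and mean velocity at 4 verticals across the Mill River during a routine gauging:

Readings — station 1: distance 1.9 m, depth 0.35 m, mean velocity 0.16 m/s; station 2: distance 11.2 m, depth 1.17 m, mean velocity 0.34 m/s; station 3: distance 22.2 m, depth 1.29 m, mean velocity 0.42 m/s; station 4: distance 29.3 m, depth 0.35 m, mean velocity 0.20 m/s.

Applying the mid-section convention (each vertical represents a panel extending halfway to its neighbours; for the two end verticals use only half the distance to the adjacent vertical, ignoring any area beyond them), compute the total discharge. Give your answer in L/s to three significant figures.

w_1 = (11.2 − 1.9)/2 = 4.65 m; q_1 = 0.16 × 0.35 × 4.65 = 0.2604 m³/s
w_2 = (22.2 − 1.9)/2 = 10.15 m; q_2 = 0.34 × 1.17 × 10.15 = 4.038 m³/s
w_3 = (29.3 − 11.2)/2 = 9.05 m; q_3 = 0.42 × 1.29 × 9.05 = 4.903 m³/s
w_4 = (29.3 − 22.2)/2 = 3.55 m; q_4 = 0.20 × 0.35 × 3.55 = 0.2485 m³/s
Q = Σ qᵢ = 9.450 m³/s
= 9.450 × 1000 = 9450 L/s

9450 L/s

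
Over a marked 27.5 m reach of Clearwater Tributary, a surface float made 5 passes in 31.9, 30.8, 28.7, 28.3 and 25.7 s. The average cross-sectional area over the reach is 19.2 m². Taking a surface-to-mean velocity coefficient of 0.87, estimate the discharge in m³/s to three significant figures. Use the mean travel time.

t̄ = (31.9 + 30.8 + 28.7 + 28.3 + 25.7) / 5 = 29.08 s
v_surface = L / t̄ = 27.5 / 29.08 = 0.9457 m/s
v_mean = 0.87 × 0.9457 = 0.8227 m/s
Q = A × v_mean = 19.2 × 0.8227 = 15.80 m³/s

15.8 m³/s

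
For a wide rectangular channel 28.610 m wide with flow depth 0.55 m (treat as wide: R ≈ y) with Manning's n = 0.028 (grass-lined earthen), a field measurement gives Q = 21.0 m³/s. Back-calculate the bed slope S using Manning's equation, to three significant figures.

A = b·y = 28.610 × 0.55 = 15.74 m²
Wide channel: R ≈ y = 0.55 m
S = (Q·n / (1·A·R^(2/3)))² = (21.0×0.028 / (1×15.74×0.6713))² = 0.003099

0.00310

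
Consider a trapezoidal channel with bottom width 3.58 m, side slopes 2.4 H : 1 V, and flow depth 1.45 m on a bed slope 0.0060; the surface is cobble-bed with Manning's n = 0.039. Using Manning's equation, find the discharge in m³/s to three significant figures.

A = (b + z·y)·y = (3.58 + 2.4×1.45)×1.45 = 10.24 m²
P = b + 2y√(1+z²) = 3.58 + 2×1.45×√(1+2.4²) = 11.12 m
R = A/P = 10.24/11.12 = 0.9206 m
Q = (1/n)·A·R^(2/3)·S^(1/2) = (1/0.039) × 10.24 × 0.9206^(2/3) × 0.0060^(1/2) = 19.24 m³/s

19.2 m³/s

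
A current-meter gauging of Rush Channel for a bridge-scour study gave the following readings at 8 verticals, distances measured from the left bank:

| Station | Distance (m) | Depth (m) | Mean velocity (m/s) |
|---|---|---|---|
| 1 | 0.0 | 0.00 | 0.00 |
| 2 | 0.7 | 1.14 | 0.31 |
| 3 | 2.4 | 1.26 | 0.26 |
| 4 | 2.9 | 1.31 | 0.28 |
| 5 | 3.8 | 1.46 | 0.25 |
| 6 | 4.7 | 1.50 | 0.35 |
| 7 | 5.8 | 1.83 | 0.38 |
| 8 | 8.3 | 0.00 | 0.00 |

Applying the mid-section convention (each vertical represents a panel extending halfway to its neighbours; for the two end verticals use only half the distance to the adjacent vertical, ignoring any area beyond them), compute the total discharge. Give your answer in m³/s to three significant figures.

w_2 = (2.4 − 0.0)/2 = 1.2 m; q_2 = 0.31 × 1.14 × 1.2 = 0.4241 m³/s
w_3 = (2.9 − 0.7)/2 = 1.1 m; q_3 = 0.26 × 1.26 × 1.1 = 0.3604 m³/s
w_4 = (3.8 − 2.4)/2 = 0.7 m; q_4 = 0.28 × 1.31 × 0.7 = 0.2568 m³/s
w_5 = (4.7 − 2.9)/2 = 0.9 m; q_5 = 0.25 × 1.46 × 0.9 = 0.3285 m³/s
w_6 = (5.8 − 3.8)/2 = 1 m; q_6 = 0.35 × 1.50 × 1 = 0.5250 m³/s
w_7 = (8.3 − 4.7)/2 = 1.8 m; q_7 = 0.38 × 1.83 × 1.8 = 1.252 m³/s
Stations 1, 8 contribute zero (depth or velocity is 0).
Q = Σ qᵢ = 3.146 m³/s

3.15 m³/s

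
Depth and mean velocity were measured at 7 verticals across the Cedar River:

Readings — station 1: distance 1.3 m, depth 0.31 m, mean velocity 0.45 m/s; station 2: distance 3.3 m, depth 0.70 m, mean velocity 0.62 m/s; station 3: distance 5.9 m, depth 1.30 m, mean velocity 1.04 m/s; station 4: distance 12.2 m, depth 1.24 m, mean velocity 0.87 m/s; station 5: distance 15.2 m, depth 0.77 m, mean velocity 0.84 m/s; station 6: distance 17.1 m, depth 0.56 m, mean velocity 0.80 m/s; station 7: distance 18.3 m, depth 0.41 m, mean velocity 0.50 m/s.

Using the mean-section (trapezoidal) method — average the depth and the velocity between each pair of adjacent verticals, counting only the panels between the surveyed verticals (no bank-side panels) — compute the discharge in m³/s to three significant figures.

Panel 1-2: Δb = 2 m, d̄ = (0.31+0.70)/2 = 0.505, v̄ = (0.45+0.62)/2 = 0.535 → q = 2×0.505×0.535 = 0.5404 m³/s
Panel 2-3: Δb = 2.6 m, d̄ = (0.70+1.30)/2 = 1, v̄ = (0.62+1.04)/2 = 0.83 → q = 2.6×1×0.83 = 2.158 m³/s
Panel 3-4: Δb = 6.3 m, d̄ = (1.30+1.24)/2 = 1.27, v̄ = (1.04+0.87)/2 = 0.955 → q = 6.3×1.27×0.955 = 7.641 m³/s
Panel 4-5: Δb = 3 m, d̄ = (1.24+0.77)/2 = 1.005, v̄ = (0.87+0.84)/2 = 0.855 → q = 3×1.005×0.855 = 2.578 m³/s
Panel 5-6: Δb = 1.9 m, d̄ = (0.77+0.56)/2 = 0.665, v̄ = (0.84+0.80)/2 = 0.82 → q = 1.9×0.665×0.82 = 1.036 m³/s
Panel 6-7: Δb = 1.2 m, d̄ = (0.56+0.41)/2 = 0.485, v̄ = (0.80+0.50)/2 = 0.65 → q = 1.2×0.485×0.65 = 0.3783 m³/s
Q = Σ q = 14.33 m³/s

14.3 m³/s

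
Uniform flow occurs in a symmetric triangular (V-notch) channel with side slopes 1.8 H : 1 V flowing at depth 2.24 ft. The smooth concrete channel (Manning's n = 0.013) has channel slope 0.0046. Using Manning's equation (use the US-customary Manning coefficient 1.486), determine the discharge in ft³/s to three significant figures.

A = z·y² = 1.8×2.24² = 9.032 ft²
P = 2y√(1+z²) = 2×2.24×√(1+1.8²) = 9.225 ft
R = A/P = 9.032/9.225 = 0.9791 ft
Q = (1.486/n)·A·R^(2/3)·S^(1/2) = (1.486/0.013) × 9.032 × 0.9791^(2/3) × 0.0046^(1/2) = 69.04 ft³/s

69.0 ft³/s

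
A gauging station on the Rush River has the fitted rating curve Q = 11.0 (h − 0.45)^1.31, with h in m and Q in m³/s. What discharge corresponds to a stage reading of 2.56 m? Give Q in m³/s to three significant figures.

Q = 11.0 × (2.56 − 0.45)^1.31 = 11.0 × 2.11^1.31 = 29.26 m³/s

29.3 m³/s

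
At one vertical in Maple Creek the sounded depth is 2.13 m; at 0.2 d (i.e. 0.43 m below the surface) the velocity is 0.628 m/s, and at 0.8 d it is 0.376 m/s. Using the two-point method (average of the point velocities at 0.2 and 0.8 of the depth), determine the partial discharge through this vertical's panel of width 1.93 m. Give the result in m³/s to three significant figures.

2.06 m³/s

v̄ = (0.628 + 0.376) / 2 = 0.5020 m/s
q = v̄ × d × w = 0.5020 × 2.13 × 1.93 = 2.064 m³/s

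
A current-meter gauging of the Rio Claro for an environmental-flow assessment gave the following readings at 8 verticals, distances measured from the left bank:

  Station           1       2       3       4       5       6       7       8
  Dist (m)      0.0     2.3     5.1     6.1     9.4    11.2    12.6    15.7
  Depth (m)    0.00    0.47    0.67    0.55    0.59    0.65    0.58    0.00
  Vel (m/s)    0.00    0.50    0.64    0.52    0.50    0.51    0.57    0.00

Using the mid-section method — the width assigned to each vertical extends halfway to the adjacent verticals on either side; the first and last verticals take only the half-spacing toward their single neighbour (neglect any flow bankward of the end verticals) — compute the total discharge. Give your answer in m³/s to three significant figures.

4.06 m³/s

w_2 = (5.1 − 0.0)/2 = 2.55 m; q_2 = 0.50 × 0.47 × 2.55 = 0.5993 m³/s
w_3 = (6.1 − 2.3)/2 = 1.9 m; q_3 = 0.64 × 0.67 × 1.9 = 0.8147 m³/s
w_4 = (9.4 − 5.1)/2 = 2.15 m; q_4 = 0.52 × 0.55 × 2.15 = 0.6149 m³/s
w_5 = (11.2 − 6.1)/2 = 2.55 m; q_5 = 0.50 × 0.59 × 2.55 = 0.7523 m³/s
w_6 = (12.6 − 9.4)/2 = 1.6 m; q_6 = 0.51 × 0.65 × 1.6 = 0.5304 m³/s
w_7 = (15.7 − 11.2)/2 = 2.25 m; q_7 = 0.57 × 0.58 × 2.25 = 0.7439 m³/s
Stations 1, 8 contribute zero (depth or velocity is 0).
Q = Σ qᵢ = 4.055 m³/s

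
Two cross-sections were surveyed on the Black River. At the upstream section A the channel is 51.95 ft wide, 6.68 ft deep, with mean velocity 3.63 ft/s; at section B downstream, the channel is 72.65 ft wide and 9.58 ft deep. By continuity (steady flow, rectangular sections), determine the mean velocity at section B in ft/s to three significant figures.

Q = A₁V₁ = (51.95×6.68) × 3.63 = 1260 ft³/s
A₂ = 72.65 × 9.58 = 696.0 ft²
V₂ = Q/A₂ = 1260/696.0 = 1.810 ft/s

1.81 ft/s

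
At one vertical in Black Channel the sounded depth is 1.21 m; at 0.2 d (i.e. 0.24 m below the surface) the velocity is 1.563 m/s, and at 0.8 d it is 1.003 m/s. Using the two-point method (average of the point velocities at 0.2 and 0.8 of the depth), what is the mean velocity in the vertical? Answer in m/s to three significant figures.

v̄ = (1.563 + 1.003) / 2 = 1.283 m/s

1.28 m/s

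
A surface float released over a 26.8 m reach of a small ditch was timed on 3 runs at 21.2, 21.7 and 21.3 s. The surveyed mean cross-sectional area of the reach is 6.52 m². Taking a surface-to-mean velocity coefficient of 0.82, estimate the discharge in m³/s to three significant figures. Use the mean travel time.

6.70 m³/s

t̄ = (21.2 + 21.7 + 21.3) / 3 = 21.4 s
v_surface = L / t̄ = 26.8 / 21.4 = 1.252 m/s
v_mean = 0.82 × 1.252 = 1.027 m/s
Q = A × v_mean = 6.52 × 1.027 = 6.695 m³/s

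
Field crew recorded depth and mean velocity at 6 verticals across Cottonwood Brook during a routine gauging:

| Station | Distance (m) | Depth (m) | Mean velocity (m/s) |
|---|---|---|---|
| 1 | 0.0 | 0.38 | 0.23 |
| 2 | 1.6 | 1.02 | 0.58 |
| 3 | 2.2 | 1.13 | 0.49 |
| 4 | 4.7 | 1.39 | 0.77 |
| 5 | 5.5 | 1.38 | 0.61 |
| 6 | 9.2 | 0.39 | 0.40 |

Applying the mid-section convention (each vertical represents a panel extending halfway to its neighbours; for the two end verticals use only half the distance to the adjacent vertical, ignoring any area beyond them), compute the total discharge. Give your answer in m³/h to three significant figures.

w_1 = (1.6 − 0.0)/2 = 0.8 m; q_1 = 0.23 × 0.38 × 0.8 = 0.06992 m³/s
w_2 = (2.2 − 0.0)/2 = 1.1 m; q_2 = 0.58 × 1.02 × 1.1 = 0.6508 m³/s
w_3 = (4.7 − 1.6)/2 = 1.55 m; q_3 = 0.49 × 1.13 × 1.55 = 0.8582 m³/s
w_4 = (5.5 − 2.2)/2 = 1.65 m; q_4 = 0.77 × 1.39 × 1.65 = 1.766 m³/s
w_5 = (9.2 − 4.7)/2 = 2.25 m; q_5 = 0.61 × 1.38 × 2.25 = 1.894 m³/s
w_6 = (9.2 − 5.5)/2 = 1.85 m; q_6 = 0.40 × 0.39 × 1.85 = 0.2886 m³/s
Q = Σ qᵢ = 5.528 m³/s
= 5.528 × 3600 = 19900 m³/h

19900 m³/h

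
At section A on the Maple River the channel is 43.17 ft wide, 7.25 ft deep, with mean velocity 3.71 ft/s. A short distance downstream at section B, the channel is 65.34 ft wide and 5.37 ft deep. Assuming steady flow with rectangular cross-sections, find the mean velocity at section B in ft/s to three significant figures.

3.31 ft/s

Q = A₁V₁ = (43.17×7.25) × 3.71 = 1161 ft³/s
A₂ = 65.34 × 5.37 = 350.9 ft²
V₂ = Q/A₂ = 1161/350.9 = 3.309 ft/s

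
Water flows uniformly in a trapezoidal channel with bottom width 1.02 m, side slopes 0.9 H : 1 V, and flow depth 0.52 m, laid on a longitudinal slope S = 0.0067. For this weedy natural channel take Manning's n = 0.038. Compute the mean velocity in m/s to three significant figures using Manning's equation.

A = (b + z·y)·y = (1.02 + 0.9×0.52)×0.52 = 0.7738 m²
P = b + 2y√(1+z²) = 1.02 + 2×0.52×√(1+0.9²) = 2.419 m
R = A/P = 0.7738/2.419 = 0.3198 m
Q = (1/n)·A·R^(2/3)·S^(1/2) = (1/0.038) × 0.7738 × 0.3198^(2/3) × 0.0067^(1/2) = 0.7795 m³/s
V = Q/A = 0.7795/0.7738 = 1.007 m/s

1.01 m/s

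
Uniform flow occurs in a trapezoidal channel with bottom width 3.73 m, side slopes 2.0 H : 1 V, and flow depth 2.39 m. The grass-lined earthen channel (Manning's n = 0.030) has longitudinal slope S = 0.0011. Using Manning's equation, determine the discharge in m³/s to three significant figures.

A = (b + z·y)·y = (3.73 + 2.0×2.39)×2.39 = 20.34 m²
P = b + 2y√(1+z²) = 3.73 + 2×2.39×√(1+2.0²) = 14.42 m
R = A/P = 20.34/14.42 = 1.411 m
Q = (1/n)·A·R^(2/3)·S^(1/2) = (1/0.030) × 20.34 × 1.411^(2/3) × 0.0011^(1/2) = 28.28 m³/s

28.3 m³/s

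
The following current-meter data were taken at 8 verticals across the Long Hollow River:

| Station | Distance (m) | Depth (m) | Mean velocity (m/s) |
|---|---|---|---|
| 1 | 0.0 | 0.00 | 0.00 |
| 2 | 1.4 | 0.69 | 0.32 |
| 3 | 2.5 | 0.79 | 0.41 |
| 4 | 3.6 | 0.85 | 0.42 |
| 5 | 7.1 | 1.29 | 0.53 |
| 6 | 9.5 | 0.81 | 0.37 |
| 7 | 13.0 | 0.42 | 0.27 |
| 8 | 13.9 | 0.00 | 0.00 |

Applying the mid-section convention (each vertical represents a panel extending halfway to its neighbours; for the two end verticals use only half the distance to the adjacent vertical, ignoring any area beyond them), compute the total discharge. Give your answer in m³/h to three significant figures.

w_2 = (2.5 − 0.0)/2 = 1.25 m; q_2 = 0.32 × 0.69 × 1.25 = 0.2760 m³/s
w_3 = (3.6 − 1.4)/2 = 1.1 m; q_3 = 0.41 × 0.79 × 1.1 = 0.3563 m³/s
w_4 = (7.1 − 2.5)/2 = 2.3 m; q_4 = 0.42 × 0.85 × 2.3 = 0.8211 m³/s
w_5 = (9.5 − 3.6)/2 = 2.95 m; q_5 = 0.53 × 1.29 × 2.95 = 2.017 m³/s
w_6 = (13.0 − 7.1)/2 = 2.95 m; q_6 = 0.37 × 0.81 × 2.95 = 0.8841 m³/s
w_7 = (13.9 − 9.5)/2 = 2.2 m; q_7 = 0.27 × 0.42 × 2.2 = 0.2495 m³/s
Stations 1, 8 contribute zero (depth or velocity is 0).
Q = Σ qᵢ = 4.604 m³/s
= 4.604 × 3600 = 16570 m³/h

16600 m³/h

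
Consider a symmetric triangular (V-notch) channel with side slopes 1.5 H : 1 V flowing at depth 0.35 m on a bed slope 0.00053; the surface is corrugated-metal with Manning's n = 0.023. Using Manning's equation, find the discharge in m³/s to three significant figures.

A = z·y² = 1.5×0.35² = 0.1838 m²
P = 2y√(1+z²) = 2×0.35×√(1+1.5²) = 1.262 m
R = A/P = 0.1838/1.262 = 0.1456 m
Q = (1/n)·A·R^(2/3)·S^(1/2) = (1/0.023) × 0.1838 × 0.1456^(2/3) × 0.00053^(1/2) = 0.05091 m³/s

0.0509 m³/s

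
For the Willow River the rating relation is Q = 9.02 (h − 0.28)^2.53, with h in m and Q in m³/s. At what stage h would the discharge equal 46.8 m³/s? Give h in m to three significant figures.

2.20 m

h − h₀ = (Q/C)^(1/b) = (46.8/9.02)^(1/2.53) = 1.917 m
h = 0.28 + 1.917 = 2.197 m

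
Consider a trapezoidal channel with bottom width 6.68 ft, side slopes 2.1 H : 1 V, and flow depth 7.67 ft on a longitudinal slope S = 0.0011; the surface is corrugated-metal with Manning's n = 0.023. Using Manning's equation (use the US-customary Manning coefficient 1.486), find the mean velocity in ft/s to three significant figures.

5.51 ft/s

A = (b + z·y)·y = (6.68 + 2.1×7.67)×7.67 = 174.8 ft²
P = b + 2y√(1+z²) = 6.68 + 2×7.67×√(1+2.1²) = 42.36 ft
R = A/P = 174.8/42.36 = 4.126 ft
Q = (1.486/n)·A·R^(2/3)·S^(1/2) = (1.486/0.023) × 174.8 × 4.126^(2/3) × 0.0011^(1/2) = 963.4 ft³/s
V = Q/A = 963.4/174.8 = 5.512 ft/s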